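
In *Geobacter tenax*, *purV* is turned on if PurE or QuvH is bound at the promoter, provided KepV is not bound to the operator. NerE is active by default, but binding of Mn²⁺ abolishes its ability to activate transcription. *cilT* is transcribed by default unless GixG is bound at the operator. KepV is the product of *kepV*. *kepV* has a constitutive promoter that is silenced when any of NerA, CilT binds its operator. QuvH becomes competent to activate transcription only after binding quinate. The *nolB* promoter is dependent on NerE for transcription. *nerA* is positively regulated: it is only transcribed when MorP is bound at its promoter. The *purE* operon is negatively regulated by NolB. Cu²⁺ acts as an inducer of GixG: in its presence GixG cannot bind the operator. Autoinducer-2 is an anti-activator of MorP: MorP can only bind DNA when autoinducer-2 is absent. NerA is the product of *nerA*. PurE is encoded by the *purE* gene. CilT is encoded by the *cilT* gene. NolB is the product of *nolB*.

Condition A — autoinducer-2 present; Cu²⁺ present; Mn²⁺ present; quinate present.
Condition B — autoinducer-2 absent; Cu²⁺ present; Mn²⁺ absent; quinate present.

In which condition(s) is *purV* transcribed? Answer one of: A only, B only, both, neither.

both

Condition A:
Autoinducer-2 is present, so MorP is inactive.
Required activator MorP is absent, so *nerA* is not transcribed.
So NerA is not produced.
Cu²⁺ is present, so GixG is inactive.
With no repressor bound, *cilT* is transcribed.
So CilT is produced and active.
With repressor CilT bound, *kepV* is not transcribed.
So KepV is not produced.
Mn²⁺ is present, so NerE is inactive.
Required activator NerE is absent, so *nolB* is not transcribed.
So NolB is not produced.
With no repressor bound, *purE* is transcribed.
So PurE is produced and active.
Quinate is present, so QuvH is active.
Activator PurE is present, so *purV* is transcribed.
→ *purV* is ON in A.
Condition B:
Autoinducer-2 is absent, so MorP is active.
No repressor is bound and MorP is active, so *nerA* is transcribed.
So NerA is produced and active.
Cu²⁺ is present, so GixG is inactive.
With no repressor bound, *cilT* is transcribed.
So CilT is produced and active.
With repressor NerA bound, *kepV* is not transcribed.
So KepV is not produced.
Mn²⁺ is absent, so NerE is active.
No repressor is bound and NerE is active, so *nolB* is transcribed.
So NolB is produced and active.
With repressor NolB bound, *purE* is not transcribed.
So PurE is not produced.
Quinate is present, so QuvH is active.
Activator QuvH is present, so *purV* is transcribed.
→ *purV* is ON in B.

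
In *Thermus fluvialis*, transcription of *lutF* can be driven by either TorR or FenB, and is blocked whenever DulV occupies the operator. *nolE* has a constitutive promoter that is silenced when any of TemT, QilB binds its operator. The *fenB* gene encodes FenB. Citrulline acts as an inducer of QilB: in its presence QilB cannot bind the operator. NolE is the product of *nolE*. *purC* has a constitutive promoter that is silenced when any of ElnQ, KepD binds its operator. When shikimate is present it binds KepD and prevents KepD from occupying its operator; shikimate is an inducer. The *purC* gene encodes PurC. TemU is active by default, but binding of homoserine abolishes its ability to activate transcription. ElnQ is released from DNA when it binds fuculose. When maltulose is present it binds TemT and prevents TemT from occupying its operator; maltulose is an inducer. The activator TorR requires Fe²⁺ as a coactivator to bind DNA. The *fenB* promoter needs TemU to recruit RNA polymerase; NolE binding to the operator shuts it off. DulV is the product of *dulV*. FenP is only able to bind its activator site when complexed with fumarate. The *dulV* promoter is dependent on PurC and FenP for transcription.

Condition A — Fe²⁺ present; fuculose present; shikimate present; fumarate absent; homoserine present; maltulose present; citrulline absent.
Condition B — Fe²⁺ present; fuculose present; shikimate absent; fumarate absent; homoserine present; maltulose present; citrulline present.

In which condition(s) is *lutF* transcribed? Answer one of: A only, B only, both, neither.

both

Condition A:
Fe²⁺ is present, so TorR is active.
Fuculose is present, so ElnQ is inactive.
Shikimate is present, so KepD is inactive.
With no repressor bound, *purC* is transcribed.
So PurC is produced and active.
Fumarate is absent, so FenP is inactive.
Required activator FenP is absent, so *dulV* is not transcribed.
So DulV is not produced.
Homoserine is present, so TemU is inactive.
Maltulose is present, so TemT is inactive.
Citrulline is absent, so QilB is active.
With repressor QilB bound, *nolE* is not transcribed.
So NolE is not produced.
Required activator TemU is absent, so *fenB* is not transcribed.
So FenB is not produced.
Activator TorR is present, so *lutF* is transcribed.
→ *lutF* is ON in A.
Condition B:
Fe²⁺ is present, so TorR is active.
Fuculose is present, so ElnQ is inactive.
Shikimate is absent, so KepD is active.
With repressor KepD bound, *purC* is not transcribed.
So PurC is not produced.
Fumarate is absent, so FenP is inactive.
Required activator PurC is absent, so *dulV* is not transcribed.
So DulV is not produced.
Homoserine is present, so TemU is inactive.
Maltulose is present, so TemT is inactive.
Citrulline is present, so QilB is inactive.
With no repressor bound, *nolE* is transcribed.
So NolE is produced and active.
With repressor NolE bound, *fenB* is not transcribed.
So FenB is not produced.
Activator TorR is present, so *lutF* is transcribed.
→ *lutF* is ON in B.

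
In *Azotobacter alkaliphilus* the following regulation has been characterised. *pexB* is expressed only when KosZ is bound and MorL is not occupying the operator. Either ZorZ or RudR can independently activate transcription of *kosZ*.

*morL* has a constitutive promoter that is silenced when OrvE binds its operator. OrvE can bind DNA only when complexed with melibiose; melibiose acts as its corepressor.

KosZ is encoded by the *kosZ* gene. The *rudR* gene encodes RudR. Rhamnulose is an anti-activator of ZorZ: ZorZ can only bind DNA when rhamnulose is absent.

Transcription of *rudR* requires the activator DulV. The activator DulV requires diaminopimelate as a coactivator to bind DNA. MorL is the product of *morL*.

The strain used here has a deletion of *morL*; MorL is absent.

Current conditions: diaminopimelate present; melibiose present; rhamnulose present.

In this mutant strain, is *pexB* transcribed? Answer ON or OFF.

Rhamnulose is present, so ZorZ is inactive.
Diaminopimelate is present, so DulV is active.
No repressor is bound and DulV is active, so *rudR* is transcribed.
So RudR is produced and active.
Activator RudR is present, so *kosZ* is transcribed.
So KosZ is produced and active.
MorL is non-functional in this strain, so it has no effect.
No repressor is bound and KosZ is active, so *pexB* is transcribed.

ON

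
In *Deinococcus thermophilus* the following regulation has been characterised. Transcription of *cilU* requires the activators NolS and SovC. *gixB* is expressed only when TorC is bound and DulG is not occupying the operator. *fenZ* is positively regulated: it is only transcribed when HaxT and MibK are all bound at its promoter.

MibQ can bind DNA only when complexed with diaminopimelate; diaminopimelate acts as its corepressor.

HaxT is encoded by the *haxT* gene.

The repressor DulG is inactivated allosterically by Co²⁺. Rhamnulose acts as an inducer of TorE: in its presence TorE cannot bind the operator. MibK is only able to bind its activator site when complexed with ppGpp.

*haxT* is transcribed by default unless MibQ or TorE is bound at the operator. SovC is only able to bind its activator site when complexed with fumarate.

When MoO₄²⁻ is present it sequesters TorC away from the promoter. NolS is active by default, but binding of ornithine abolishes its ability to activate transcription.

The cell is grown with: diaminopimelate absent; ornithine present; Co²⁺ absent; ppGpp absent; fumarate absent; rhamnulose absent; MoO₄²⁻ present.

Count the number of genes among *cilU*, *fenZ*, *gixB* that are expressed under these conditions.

0

Ornithine is present, so NolS is inactive.
Fumarate is absent, so SovC is inactive.
Required activator NolS is absent, so *cilU* is not transcribed.
→ *cilU* is OFF.
Diaminopimelate is absent, so MibQ is inactive.
Rhamnulose is absent, so TorE is active.
With repressor TorE bound, *haxT* is not transcribed.
So HaxT is not produced.
ppGpp is absent, so MibK is inactive.
Required activator HaxT is absent, so *fenZ* is not transcribed.
→ *fenZ* is OFF.
MoO₄²⁻ is present, so TorC is inactive.
Co²⁺ is absent, so DulG is active.
With repressor DulG bound, *gixB* is not transcribed.
→ *gixB* is OFF.
0 of the 3 genes are transcribed.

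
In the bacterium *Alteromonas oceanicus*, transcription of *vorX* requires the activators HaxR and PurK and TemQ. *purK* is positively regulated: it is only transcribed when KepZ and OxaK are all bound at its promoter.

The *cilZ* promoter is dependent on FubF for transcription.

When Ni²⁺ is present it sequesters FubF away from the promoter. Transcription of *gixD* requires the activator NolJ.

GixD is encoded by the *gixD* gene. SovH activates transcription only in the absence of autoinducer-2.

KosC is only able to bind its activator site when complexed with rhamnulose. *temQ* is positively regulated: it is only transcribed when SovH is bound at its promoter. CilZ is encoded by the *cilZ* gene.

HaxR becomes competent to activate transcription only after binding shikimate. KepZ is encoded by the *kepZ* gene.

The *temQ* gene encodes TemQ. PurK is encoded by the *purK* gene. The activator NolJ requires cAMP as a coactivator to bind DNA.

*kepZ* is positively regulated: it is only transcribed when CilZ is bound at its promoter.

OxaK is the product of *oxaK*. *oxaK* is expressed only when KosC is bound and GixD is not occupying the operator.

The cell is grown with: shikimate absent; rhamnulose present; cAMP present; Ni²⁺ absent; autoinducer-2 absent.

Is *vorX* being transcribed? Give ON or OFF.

OFF

Shikimate is absent, so HaxR is inactive.
Ni²⁺ is absent, so FubF is active.
No repressor is bound and FubF is active, so *cilZ* is transcribed.
So CilZ is produced and active.
No repressor is bound and CilZ is active, so *kepZ* is transcribed.
So KepZ is produced and active.
Rhamnulose is present, so KosC is active.
cAMP is present, so NolJ is active.
No repressor is bound and NolJ is active, so *gixD* is transcribed.
So GixD is produced and active.
With repressor GixD bound, *oxaK* is not transcribed.
So OxaK is not produced.
Required activator OxaK is absent, so *purK* is not transcribed.
So PurK is not produced.
Autoinducer-2 is absent, so SovH is active.
No repressor is bound and SovH is active, so *temQ* is transcribed.
So TemQ is produced and active.
Required activator HaxR is absent, so *vorX* is not transcribed.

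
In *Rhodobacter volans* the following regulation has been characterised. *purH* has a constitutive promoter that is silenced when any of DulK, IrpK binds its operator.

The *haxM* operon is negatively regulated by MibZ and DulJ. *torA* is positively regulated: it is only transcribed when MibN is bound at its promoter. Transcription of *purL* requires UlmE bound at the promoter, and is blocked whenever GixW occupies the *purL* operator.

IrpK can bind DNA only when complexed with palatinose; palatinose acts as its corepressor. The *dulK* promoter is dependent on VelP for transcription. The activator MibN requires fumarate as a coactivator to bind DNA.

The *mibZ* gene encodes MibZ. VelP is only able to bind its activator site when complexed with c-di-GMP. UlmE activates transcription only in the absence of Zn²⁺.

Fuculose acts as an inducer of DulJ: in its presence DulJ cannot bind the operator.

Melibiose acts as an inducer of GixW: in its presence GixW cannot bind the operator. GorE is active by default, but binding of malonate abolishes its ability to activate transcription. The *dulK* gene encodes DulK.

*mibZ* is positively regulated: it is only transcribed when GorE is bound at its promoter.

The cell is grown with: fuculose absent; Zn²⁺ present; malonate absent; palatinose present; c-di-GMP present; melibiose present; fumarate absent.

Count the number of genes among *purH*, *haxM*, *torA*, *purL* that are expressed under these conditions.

c-di-GMP is present, so VelP is active.
No repressor is bound and VelP is active, so *dulK* is transcribed.
So DulK is produced and active.
Palatinose is present, so IrpK is active.
With repressor DulK bound, *purH* is not transcribed.
→ *purH* is OFF.
Malonate is absent, so GorE is active.
No repressor is bound and GorE is active, so *mibZ* is transcribed.
So MibZ is produced and active.
Fuculose is absent, so DulJ is active.
With repressor MibZ bound, *haxM* is not transcribed.
→ *haxM* is OFF.
Fumarate is absent, so MibN is inactive.
Required activator MibN is absent, so *torA* is not transcribed.
→ *torA* is OFF.
Melibiose is present, so GixW is inactive.
Zn²⁺ is present, so UlmE is inactive.
Required activator UlmE is absent, so *purL* is not transcribed.
→ *purL* is OFF.
0 of the 4 genes are transcribed.

0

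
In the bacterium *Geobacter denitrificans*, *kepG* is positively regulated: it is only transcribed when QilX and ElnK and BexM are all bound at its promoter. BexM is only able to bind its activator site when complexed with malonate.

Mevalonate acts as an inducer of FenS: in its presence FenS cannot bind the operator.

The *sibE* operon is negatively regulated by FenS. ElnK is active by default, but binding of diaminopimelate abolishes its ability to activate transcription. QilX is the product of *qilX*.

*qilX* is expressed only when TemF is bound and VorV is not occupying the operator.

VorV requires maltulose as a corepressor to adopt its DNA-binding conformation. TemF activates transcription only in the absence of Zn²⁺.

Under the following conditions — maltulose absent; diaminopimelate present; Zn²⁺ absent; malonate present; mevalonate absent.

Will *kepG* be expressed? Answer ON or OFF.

OFF

Zn²⁺ is absent, so TemF is active.
Maltulose is absent, so VorV is inactive.
No repressor is bound and TemF is active, so *qilX* is transcribed.
So QilX is produced and active.
Diaminopimelate is present, so ElnK is inactive.
Malonate is present, so BexM is active.
Required activator ElnK is absent, so *kepG* is not transcribed.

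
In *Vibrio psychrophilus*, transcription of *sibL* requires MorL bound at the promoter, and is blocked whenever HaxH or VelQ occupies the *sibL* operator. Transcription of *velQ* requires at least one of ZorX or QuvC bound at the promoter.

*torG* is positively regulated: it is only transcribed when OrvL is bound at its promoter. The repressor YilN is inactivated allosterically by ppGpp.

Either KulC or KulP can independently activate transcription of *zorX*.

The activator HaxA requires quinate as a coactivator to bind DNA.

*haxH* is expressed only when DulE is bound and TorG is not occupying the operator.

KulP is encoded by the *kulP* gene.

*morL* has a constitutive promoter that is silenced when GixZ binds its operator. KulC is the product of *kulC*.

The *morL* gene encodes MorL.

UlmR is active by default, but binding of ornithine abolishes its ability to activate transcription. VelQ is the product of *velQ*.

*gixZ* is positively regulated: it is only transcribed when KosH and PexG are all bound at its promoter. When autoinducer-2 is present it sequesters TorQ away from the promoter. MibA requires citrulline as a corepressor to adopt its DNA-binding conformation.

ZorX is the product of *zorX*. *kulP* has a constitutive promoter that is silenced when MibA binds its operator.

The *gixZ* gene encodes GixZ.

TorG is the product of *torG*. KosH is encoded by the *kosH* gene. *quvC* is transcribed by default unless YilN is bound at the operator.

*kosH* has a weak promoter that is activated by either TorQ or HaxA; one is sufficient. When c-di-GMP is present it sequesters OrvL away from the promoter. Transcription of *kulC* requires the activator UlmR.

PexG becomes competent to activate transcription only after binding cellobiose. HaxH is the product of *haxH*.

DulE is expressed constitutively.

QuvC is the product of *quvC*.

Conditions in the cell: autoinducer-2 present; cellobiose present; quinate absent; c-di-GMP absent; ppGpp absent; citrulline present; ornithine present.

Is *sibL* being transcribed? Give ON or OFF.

ON

Autoinducer-2 is present, so TorQ is inactive.
Quinate is absent, so HaxA is inactive.
No activator is available at the *kosH* promoter, so *kosH* is not transcribed.
So KosH is not produced.
Cellobiose is present, so PexG is active.
Required activator KosH is absent, so *gixZ* is not transcribed.
So GixZ is not produced.
With no repressor bound, *morL* is transcribed.
So MorL is produced and active.
c-di-GMP is absent, so OrvL is active.
No repressor is bound and OrvL is active, so *torG* is transcribed.
So TorG is produced and active.
DulE is produced constitutively and is active.
With repressor TorG bound, *haxH* is not transcribed.
So HaxH is not produced.
Ornithine is present, so UlmR is inactive.
Required activator UlmR is absent, so *kulC* is not transcribed.
So KulC is not produced.
Citrulline is present, so MibA is active.
With repressor MibA bound, *kulP* is not transcribed.
So KulP is not produced.
No activator is available at the *zorX* promoter, so *zorX* is not transcribed.
So ZorX is not produced.
ppGpp is absent, so YilN is active.
With repressor YilN bound, *quvC* is not transcribed.
So QuvC is not produced.
No activator is available at the *velQ* promoter, so *velQ* is not transcribed.
So VelQ is not produced.
No repressor is bound and MorL is active, so *sibL* is transcribed.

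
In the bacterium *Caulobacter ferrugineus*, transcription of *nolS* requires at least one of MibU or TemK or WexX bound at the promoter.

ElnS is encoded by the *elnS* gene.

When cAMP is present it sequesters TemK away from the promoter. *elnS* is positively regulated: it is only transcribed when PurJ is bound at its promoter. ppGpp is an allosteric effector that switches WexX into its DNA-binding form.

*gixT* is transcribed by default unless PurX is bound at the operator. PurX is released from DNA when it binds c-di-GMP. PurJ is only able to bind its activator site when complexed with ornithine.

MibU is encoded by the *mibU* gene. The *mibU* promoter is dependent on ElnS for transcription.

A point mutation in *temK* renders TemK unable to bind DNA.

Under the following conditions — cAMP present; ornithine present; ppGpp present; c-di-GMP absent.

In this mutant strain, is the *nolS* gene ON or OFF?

ON

Ornithine is present, so PurJ is active.
No repressor is bound and PurJ is active, so *elnS* is transcribed.
So ElnS is produced and active.
No repressor is bound and ElnS is active, so *mibU* is transcribed.
So MibU is produced and active.
TemK is non-functional in this strain, so it has no effect.
ppGpp is present, so WexX is active.
Activator MibU is present, so *nolS* is transcribed.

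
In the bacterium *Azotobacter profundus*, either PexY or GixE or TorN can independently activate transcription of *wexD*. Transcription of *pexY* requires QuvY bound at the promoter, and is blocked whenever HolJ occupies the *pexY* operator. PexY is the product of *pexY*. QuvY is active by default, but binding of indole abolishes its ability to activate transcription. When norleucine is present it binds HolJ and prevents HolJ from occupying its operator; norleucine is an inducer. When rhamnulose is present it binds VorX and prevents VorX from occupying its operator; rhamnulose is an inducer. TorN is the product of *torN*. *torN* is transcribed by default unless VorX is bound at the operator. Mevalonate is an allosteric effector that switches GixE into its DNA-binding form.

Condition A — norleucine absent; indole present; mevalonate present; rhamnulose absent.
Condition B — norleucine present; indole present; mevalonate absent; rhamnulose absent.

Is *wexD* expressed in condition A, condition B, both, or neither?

Condition A:
Norleucine is absent, so HolJ is active.
Indole is present, so QuvY is inactive.
With repressor HolJ bound, *pexY* is not transcribed.
So PexY is not produced.
Mevalonate is present, so GixE is active.
Rhamnulose is absent, so VorX is active.
With repressor VorX bound, *torN* is not transcribed.
So TorN is not produced.
Activator GixE is present, so *wexD* is transcribed.
→ *wexD* is ON in A.
Condition B:
Norleucine is present, so HolJ is inactive.
Indole is present, so QuvY is inactive.
Required activator QuvY is absent, so *pexY* is not transcribed.
So PexY is not produced.
Mevalonate is absent, so GixE is inactive.
Rhamnulose is absent, so VorX is active.
With repressor VorX bound, *torN* is not transcribed.
So TorN is not produced.
No activator is available at the *wexD* promoter, so *wexD* is not transcribed.
→ *wexD* is OFF in B.

A only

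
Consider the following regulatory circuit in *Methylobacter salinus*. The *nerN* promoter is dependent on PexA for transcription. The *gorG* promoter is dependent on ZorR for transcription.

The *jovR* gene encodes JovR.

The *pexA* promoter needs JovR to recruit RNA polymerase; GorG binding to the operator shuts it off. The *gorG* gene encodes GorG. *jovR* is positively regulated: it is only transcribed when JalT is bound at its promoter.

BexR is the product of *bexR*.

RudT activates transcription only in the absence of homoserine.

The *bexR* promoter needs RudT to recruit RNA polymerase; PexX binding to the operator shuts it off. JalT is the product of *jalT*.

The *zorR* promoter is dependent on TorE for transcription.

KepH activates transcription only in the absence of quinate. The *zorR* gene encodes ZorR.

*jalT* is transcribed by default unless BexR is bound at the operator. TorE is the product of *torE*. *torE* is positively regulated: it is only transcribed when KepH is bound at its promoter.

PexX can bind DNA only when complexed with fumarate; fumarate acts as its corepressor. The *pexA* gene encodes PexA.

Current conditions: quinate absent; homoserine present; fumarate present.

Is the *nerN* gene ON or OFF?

Homoserine is present, so RudT is inactive.
Fumarate is present, so PexX is active.
With repressor PexX bound, *bexR* is not transcribed.
So BexR is not produced.
With no repressor bound, *jalT* is transcribed.
So JalT is produced and active.
No repressor is bound and JalT is active, so *jovR* is transcribed.
So JovR is produced and active.
Quinate is absent, so KepH is active.
No repressor is bound and KepH is active, so *torE* is transcribed.
So TorE is produced and active.
No repressor is bound and TorE is active, so *zorR* is transcribed.
So ZorR is produced and active.
No repressor is bound and ZorR is active, so *gorG* is transcribed.
So GorG is produced and active.
With repressor GorG bound, *pexA* is not transcribed.
So PexA is not produced.
Required activator PexA is absent, so *nerN* is not transcribed.

OFF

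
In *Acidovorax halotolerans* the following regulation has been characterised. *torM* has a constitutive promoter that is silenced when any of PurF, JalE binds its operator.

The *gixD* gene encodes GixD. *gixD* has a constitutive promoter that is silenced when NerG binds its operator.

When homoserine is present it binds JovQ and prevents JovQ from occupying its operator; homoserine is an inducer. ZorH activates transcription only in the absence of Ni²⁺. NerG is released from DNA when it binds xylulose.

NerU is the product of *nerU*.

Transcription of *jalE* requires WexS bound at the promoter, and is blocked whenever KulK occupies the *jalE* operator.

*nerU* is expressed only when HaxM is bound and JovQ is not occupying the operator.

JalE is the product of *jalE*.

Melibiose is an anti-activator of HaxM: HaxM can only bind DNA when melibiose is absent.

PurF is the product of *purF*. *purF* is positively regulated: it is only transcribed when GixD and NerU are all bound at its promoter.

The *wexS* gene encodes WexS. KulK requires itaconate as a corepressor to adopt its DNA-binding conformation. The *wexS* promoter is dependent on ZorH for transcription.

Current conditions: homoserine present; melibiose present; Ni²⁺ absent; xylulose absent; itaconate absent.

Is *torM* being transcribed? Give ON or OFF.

Xylulose is absent, so NerG is active.
With repressor NerG bound, *gixD* is not transcribed.
So GixD is not produced.
Melibiose is present, so HaxM is inactive.
Homoserine is present, so JovQ is inactive.
Required activator HaxM is absent, so *nerU* is not transcribed.
So NerU is not produced.
Required activator GixD is absent, so *purF* is not transcribed.
So PurF is not produced.
Itaconate is absent, so KulK is inactive.
Ni²⁺ is absent, so ZorH is active.
No repressor is bound and ZorH is active, so *wexS* is transcribed.
So WexS is produced and active.
No repressor is bound and WexS is active, so *jalE* is transcribed.
So JalE is produced and active.
With repressor JalE bound, *torM* is not transcribed.

OFF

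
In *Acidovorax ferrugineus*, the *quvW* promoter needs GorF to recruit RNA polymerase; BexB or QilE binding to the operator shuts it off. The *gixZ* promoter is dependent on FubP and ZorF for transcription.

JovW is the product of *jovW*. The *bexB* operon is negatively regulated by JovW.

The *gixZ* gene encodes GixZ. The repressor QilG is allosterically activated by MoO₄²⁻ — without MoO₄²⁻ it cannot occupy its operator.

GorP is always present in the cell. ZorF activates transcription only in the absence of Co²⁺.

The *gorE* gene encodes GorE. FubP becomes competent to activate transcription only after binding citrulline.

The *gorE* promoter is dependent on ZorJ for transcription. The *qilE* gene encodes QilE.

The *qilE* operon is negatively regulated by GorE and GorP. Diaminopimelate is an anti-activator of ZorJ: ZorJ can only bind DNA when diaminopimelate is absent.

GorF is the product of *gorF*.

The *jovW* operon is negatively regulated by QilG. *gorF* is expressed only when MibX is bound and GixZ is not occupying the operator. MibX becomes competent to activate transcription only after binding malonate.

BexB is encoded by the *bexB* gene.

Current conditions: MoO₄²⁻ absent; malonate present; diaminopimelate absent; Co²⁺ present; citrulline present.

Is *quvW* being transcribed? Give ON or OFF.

ON

MoO₄²⁻ is absent, so QilG is inactive.
With no repressor bound, *jovW* is transcribed.
So JovW is produced and active.
With repressor JovW bound, *bexB* is not transcribed.
So BexB is not produced.
Citrulline is present, so FubP is active.
Co²⁺ is present, so ZorF is inactive.
Required activator ZorF is absent, so *gixZ* is not transcribed.
So GixZ is not produced.
Malonate is present, so MibX is active.
No repressor is bound and MibX is active, so *gorF* is transcribed.
So GorF is produced and active.
Diaminopimelate is absent, so ZorJ is active.
No repressor is bound and ZorJ is active, so *gorE* is transcribed.
So GorE is produced and active.
GorP is produced constitutively and is active.
With repressor GorE bound, *qilE* is not transcribed.
So QilE is not produced.
No repressor is bound and GorF is active, so *quvW* is transcribed.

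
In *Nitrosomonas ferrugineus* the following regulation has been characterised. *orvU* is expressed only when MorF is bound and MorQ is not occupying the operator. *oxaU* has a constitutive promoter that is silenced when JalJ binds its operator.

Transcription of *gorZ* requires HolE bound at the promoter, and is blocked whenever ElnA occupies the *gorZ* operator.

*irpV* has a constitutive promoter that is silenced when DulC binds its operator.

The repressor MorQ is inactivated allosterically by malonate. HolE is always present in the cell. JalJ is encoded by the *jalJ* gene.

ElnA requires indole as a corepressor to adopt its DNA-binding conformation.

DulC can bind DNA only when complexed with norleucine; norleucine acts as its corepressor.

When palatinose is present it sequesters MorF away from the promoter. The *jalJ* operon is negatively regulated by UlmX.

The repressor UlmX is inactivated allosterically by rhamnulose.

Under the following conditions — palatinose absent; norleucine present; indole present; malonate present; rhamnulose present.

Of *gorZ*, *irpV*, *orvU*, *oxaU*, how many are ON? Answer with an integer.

HolE is produced constitutively and is active.
Indole is present, so ElnA is active.
With repressor ElnA bound, *gorZ* is not transcribed.
→ *gorZ* is OFF.
Norleucine is present, so DulC is active.
With repressor DulC bound, *irpV* is not transcribed.
→ *irpV* is OFF.
Palatinose is absent, so MorF is active.
Malonate is present, so MorQ is inactive.
No repressor is bound and MorF is active, so *orvU* is transcribed.
→ *orvU* is ON.
Rhamnulose is present, so UlmX is inactive.
With no repressor bound, *jalJ* is transcribed.
So JalJ is produced and active.
With repressor JalJ bound, *oxaU* is not transcribed.
→ *oxaU* is OFF.
1 of the 4 genes is transcribed.

1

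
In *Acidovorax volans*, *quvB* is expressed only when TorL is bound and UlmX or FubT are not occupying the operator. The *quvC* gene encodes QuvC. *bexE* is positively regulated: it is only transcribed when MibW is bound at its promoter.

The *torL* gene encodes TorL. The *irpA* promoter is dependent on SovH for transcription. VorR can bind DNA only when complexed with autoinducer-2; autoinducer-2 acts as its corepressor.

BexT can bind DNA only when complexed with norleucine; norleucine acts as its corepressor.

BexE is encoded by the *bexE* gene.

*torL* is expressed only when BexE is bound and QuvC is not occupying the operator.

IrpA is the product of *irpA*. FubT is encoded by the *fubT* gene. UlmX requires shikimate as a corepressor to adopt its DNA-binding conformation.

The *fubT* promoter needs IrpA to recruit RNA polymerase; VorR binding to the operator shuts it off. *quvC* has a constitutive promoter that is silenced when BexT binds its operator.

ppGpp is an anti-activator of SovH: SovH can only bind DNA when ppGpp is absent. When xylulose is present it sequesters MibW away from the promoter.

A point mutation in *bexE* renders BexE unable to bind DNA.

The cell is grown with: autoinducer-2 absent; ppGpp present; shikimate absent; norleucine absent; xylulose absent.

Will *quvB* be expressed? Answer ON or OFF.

OFF

Shikimate is absent, so UlmX is inactive.
Norleucine is absent, so BexT is inactive.
With no repressor bound, *quvC* is transcribed.
So QuvC is produced and active.
BexE is non-functional in this strain, so it has no effect.
With repressor QuvC bound, *torL* is not transcribed.
So TorL is not produced.
ppGpp is present, so SovH is inactive.
Required activator SovH is absent, so *irpA* is not transcribed.
So IrpA is not produced.
Autoinducer-2 is absent, so VorR is inactive.
Required activator IrpA is absent, so *fubT* is not transcribed.
So FubT is not produced.
Required activator TorL is absent, so *quvB* is not transcribed.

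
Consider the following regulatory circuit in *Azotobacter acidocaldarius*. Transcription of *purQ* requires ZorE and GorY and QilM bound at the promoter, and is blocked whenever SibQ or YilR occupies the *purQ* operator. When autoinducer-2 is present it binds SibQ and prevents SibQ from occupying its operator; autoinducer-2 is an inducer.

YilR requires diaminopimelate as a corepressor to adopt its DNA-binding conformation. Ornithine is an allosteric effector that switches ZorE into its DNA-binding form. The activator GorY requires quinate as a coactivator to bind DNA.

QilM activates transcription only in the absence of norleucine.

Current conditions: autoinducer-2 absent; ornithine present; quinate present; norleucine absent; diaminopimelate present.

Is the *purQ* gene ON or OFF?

Ornithine is present, so ZorE is active.
Quinate is present, so GorY is active.
Autoinducer-2 is absent, so SibQ is active.
Norleucine is absent, so QilM is active.
Diaminopimelate is present, so YilR is active.
With repressor SibQ bound, *purQ* is not transcribed.

OFF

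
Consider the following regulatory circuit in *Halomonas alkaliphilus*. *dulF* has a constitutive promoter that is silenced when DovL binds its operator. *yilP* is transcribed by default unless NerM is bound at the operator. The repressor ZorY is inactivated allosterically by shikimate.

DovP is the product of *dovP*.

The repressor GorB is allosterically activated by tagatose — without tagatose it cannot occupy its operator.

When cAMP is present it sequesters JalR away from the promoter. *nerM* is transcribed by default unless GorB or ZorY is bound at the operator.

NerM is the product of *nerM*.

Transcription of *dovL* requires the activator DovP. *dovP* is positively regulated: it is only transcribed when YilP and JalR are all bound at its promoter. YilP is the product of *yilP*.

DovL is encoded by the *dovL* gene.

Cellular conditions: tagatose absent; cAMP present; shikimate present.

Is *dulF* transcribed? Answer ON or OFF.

Tagatose is absent, so GorB is inactive.
Shikimate is present, so ZorY is inactive.
With no repressor bound, *nerM* is transcribed.
So NerM is produced and active.
With repressor NerM bound, *yilP* is not transcribed.
So YilP is not produced.
cAMP is present, so JalR is inactive.
Required activator YilP is absent, so *dovP* is not transcribed.
So DovP is not produced.
Required activator DovP is absent, so *dovL* is not transcribed.
So DovL is not produced.
With no repressor bound, *dulF* is transcribed.

ON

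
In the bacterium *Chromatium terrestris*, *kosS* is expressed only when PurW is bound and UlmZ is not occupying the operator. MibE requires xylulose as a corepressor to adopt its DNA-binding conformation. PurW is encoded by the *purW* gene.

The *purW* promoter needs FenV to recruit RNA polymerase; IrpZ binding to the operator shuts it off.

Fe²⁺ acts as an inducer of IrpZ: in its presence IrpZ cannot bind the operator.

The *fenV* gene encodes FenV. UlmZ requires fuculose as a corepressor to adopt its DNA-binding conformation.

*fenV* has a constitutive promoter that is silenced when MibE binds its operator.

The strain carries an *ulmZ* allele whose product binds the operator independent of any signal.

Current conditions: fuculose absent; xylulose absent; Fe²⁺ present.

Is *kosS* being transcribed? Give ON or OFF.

OFF

Xylulose is absent, so MibE is inactive.
With no repressor bound, *fenV* is transcribed.
So FenV is produced and active.
Fe²⁺ is present, so IrpZ is inactive.
No repressor is bound and FenV is active, so *purW* is transcribed.
So PurW is produced and active.
UlmZ is constitutively active in this strain.
With repressor UlmZ bound, *kosS* is not transcribed.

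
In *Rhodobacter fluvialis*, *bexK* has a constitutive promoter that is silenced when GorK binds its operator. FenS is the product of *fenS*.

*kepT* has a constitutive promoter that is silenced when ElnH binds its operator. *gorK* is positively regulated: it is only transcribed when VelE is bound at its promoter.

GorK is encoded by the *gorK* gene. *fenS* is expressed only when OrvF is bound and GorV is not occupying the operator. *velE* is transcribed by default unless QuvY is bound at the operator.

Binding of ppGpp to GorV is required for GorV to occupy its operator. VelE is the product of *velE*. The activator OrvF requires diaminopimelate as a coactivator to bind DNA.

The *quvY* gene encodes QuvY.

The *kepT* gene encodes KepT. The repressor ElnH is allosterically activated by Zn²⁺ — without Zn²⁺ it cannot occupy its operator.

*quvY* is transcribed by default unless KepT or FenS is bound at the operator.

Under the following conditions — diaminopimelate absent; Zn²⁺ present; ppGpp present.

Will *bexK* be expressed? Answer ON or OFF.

ON

Zn²⁺ is present, so ElnH is active.
With repressor ElnH bound, *kepT* is not transcribed.
So KepT is not produced.
Diaminopimelate is absent, so OrvF is inactive.
ppGpp is present, so GorV is active.
With repressor GorV bound, *fenS* is not transcribed.
So FenS is not produced.
With no repressor bound, *quvY* is transcribed.
So QuvY is produced and active.
With repressor QuvY bound, *velE* is not transcribed.
So VelE is not produced.
Required activator VelE is absent, so *gorK* is not transcribed.
So GorK is not produced.
With no repressor bound, *bexK* is transcribed.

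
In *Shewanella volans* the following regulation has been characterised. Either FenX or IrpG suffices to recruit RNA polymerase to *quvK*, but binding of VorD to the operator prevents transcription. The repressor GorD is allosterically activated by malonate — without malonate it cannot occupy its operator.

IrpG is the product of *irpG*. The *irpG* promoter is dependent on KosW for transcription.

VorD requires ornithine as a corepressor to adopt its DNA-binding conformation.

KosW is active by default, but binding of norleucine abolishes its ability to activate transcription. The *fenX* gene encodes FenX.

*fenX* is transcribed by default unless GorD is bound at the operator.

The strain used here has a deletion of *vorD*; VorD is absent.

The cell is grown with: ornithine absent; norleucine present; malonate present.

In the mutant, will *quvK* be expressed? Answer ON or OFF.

Malonate is present, so GorD is active.
With repressor GorD bound, *fenX* is not transcribed.
So FenX is not produced.
VorD is non-functional in this strain, so it has no effect.
Norleucine is present, so KosW is inactive.
Required activator KosW is absent, so *irpG* is not transcribed.
So IrpG is not produced.
No activator is available at the *quvK* promoter, so *quvK* is not transcribed.

OFF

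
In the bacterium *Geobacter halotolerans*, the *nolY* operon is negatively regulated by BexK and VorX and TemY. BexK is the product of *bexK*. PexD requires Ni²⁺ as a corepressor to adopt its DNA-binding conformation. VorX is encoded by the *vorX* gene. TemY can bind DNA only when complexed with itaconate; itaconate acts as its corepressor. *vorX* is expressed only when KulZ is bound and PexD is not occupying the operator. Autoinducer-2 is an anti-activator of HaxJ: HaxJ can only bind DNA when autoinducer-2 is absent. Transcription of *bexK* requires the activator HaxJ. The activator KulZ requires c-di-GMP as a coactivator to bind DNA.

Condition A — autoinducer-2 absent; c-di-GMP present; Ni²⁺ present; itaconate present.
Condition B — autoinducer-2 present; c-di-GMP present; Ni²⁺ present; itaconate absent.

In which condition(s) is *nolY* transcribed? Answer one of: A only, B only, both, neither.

B only

Condition A:
Autoinducer-2 is absent, so HaxJ is active.
No repressor is bound and HaxJ is active, so *bexK* is transcribed.
So BexK is produced and active.
c-di-GMP is present, so KulZ is active.
Ni²⁺ is present, so PexD is active.
With repressor PexD bound, *vorX* is not transcribed.
So VorX is not produced.
Itaconate is present, so TemY is active.
With repressor BexK bound, *nolY* is not transcribed.
→ *nolY* is OFF in A.
Condition B:
Autoinducer-2 is present, so HaxJ is inactive.
Required activator HaxJ is absent, so *bexK* is not transcribed.
So BexK is not produced.
c-di-GMP is present, so KulZ is active.
Ni²⁺ is present, so PexD is active.
With repressor PexD bound, *vorX* is not transcribed.
So VorX is not produced.
Itaconate is absent, so TemY is inactive.
With no repressor bound, *nolY* is transcribed.
→ *nolY* is ON in B.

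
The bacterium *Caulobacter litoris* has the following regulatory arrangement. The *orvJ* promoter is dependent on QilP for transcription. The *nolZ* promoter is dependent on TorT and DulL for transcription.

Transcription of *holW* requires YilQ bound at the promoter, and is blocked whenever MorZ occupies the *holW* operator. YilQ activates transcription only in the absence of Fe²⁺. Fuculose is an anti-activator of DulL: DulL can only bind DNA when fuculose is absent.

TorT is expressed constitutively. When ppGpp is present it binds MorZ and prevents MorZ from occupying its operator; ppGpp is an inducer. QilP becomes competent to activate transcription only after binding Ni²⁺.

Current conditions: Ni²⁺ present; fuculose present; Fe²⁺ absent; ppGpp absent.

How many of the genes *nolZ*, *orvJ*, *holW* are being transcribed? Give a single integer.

TorT is produced constitutively and is active.
Fuculose is present, so DulL is inactive.
Required activator DulL is absent, so *nolZ* is not transcribed.
→ *nolZ* is OFF.
Ni²⁺ is present, so QilP is active.
No repressor is bound and QilP is active, so *orvJ* is transcribed.
→ *orvJ* is ON.
ppGpp is absent, so MorZ is active.
Fe²⁺ is absent, so YilQ is active.
With repressor MorZ bound, *holW* is not transcribed.
→ *holW* is OFF.
1 of the 3 genes is transcribed.

1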